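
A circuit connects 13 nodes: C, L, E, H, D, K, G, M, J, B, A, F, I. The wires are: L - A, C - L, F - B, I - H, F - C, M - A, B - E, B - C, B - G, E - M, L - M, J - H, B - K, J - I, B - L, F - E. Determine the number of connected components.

3

D is isolated — a component by itself.
Starting from H we can reach H, I, J. That is one component of size 3.
Starting from A we can reach A, B, C, E, F, G, K, L, M. That is one component of size 9.
Total: 3 components.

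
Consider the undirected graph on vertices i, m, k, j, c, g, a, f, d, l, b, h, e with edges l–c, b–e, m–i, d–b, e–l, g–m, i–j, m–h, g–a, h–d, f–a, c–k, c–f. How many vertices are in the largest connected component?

Starting from a we can reach a, b, c, d, e, f, g, h, i, j, k, l, m. That is one component of size 13.
The largest has 13 vertices.

13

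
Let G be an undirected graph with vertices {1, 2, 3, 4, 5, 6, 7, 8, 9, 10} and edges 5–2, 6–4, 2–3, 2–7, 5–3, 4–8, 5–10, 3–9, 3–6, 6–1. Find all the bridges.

1-6, 10-5, 2-7, 3-6, 3-9, 4-6, 4-8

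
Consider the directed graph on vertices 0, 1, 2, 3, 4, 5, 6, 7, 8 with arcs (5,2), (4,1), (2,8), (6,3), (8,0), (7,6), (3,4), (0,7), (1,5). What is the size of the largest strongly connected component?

9

{0, 1, 2, 3, 4, 5, 6, 7, 8} are all mutually reachable — one SCC of size 9.
The largest has 9 vertices.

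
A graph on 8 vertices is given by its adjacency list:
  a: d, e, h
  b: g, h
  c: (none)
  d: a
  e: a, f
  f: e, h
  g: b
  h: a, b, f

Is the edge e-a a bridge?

After removing e-a, the path e-f-h-a still connects them, so the edge is not a bridge.

No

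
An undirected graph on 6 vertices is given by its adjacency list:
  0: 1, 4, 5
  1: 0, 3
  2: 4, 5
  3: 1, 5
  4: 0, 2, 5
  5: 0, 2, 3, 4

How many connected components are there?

1

Starting from 0 we can reach 0, 1, 2, 3, 4, 5. That is one component of size 6.
Total: 1 component.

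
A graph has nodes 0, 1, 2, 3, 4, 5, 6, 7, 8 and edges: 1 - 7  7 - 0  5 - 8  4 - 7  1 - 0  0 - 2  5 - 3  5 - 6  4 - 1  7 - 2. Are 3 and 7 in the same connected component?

No

The component containing 3 is {3, 5, 6, 8}, and 7 is not in it.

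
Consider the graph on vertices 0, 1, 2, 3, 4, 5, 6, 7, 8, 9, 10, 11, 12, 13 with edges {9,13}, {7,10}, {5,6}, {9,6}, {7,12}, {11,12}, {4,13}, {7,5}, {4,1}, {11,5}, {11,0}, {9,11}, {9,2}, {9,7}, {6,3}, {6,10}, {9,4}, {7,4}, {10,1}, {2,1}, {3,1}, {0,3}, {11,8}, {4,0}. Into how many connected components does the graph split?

1

Starting from 0 we can reach 0, 1, 2, 3, 4, 5, 6, 7, 8, 9, 10, 11, 12, 13. That is one component of size 14.
Total: 1 component.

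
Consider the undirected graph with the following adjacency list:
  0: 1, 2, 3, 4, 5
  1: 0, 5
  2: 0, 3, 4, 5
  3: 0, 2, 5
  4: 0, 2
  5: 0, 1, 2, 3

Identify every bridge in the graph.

none

The edges on the cycle 0-4-2-5-1-0 are not bridges since each lies on that cycle.
Every edge lies on some cycle, so there are no bridges.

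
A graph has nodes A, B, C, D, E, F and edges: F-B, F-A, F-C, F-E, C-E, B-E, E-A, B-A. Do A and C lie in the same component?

From A we can reach A, B, C, E, F, which includes C.

Yes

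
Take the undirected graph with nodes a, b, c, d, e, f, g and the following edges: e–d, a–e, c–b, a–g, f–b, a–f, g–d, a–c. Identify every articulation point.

a

Removing a increases the component count from 1 to 2, so a is a cut vertex.
By contrast removing e leaves 1 component; it is not a cut vertex. No other vertex is a cut vertex either.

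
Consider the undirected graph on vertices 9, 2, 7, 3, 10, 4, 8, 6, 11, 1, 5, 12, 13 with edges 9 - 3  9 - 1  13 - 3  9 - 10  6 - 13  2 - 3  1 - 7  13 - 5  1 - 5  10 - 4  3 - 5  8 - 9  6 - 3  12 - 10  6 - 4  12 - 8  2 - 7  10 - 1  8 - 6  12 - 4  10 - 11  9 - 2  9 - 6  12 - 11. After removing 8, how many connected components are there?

1

With 8 gone, the remaining components are: {1, 2, 3, 4, 5, 6, 7, 9, 10, 11, 12, 13}.
That is 1 component.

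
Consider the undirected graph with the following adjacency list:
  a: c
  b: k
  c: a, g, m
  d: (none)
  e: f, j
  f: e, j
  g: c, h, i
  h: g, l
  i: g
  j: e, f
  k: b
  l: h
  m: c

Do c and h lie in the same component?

From c we can reach a, c, g, h, i, l, m, which includes h.

Yes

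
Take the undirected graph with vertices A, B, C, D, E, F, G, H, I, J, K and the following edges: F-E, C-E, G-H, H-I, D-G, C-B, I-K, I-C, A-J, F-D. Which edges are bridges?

The edges on the cycle F-D-G-H-I-C-E-F are not bridges since each lies on that cycle.
But removing B-C disconnects B from C; removing A-J disconnects A from J; removing I-K disconnects I from K — these are bridges.

A-J, B-C, I-K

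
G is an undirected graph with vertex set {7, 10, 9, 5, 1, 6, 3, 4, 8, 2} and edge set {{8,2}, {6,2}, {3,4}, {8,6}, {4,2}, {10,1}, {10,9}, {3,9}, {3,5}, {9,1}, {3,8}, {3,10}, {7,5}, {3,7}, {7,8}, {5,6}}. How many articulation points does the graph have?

1

Removing 3 increases the component count from 1 to 2, so 3 is a cut vertex.
By contrast removing 7 leaves 1 component; it is not a cut vertex. No other vertex is a cut vertex either.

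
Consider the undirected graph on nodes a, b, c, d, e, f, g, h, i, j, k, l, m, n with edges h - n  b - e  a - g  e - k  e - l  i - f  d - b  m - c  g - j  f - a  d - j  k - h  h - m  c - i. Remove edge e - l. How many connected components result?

2

Before removal there is 1 component.
e - l is a bridge — removing it separates e's side from l's side.
After removal: 2 components.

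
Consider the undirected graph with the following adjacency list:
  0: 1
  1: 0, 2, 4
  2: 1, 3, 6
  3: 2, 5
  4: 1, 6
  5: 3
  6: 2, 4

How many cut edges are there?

The edges on the cycle 4-1-2-6-4 are not bridges since each lies on that cycle.
But removing 1-0 disconnects 1 from 0; removing 2-3 disconnects 2 from 3; removing 3-5 disconnects 3 from 5 — these are bridges.
That makes 3 bridges.

3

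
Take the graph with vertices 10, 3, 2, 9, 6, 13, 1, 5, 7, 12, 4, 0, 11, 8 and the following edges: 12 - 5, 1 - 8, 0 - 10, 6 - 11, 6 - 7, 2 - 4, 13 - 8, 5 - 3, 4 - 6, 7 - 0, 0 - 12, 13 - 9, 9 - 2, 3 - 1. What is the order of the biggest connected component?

14

Starting from 0 we can reach 0, 1, 2, 3, 4, 5, 6, 7, 8, 9, 10, 11, 12, 13. That is one component of size 14.
The largest has 14 vertices.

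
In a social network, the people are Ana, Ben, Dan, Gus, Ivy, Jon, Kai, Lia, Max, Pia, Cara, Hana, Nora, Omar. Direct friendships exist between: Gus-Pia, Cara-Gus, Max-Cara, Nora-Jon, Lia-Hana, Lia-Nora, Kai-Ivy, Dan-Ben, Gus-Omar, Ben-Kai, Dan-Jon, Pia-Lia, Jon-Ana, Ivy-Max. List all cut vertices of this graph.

Gus, Jon, Lia

Removing Gus increases the component count from 1 to 2, so Gus is a cut vertex.
Removing Jon increases the component count from 1 to 2, so Jon is a cut vertex.
Removing Lia increases the component count from 1 to 2, so Lia is a cut vertex.
By contrast removing Ana leaves 1 component; it is not a cut vertex. No other vertex is a cut vertex either.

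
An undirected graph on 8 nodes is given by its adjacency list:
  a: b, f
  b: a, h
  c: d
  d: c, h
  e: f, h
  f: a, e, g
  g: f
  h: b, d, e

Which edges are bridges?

The edges on the cycle f-e-h-b-a-f are not bridges since each lies on that cycle.
But removing d-c disconnects d from c; removing h-d disconnects h from d; removing f-g disconnects f from g — these are bridges.

c-d, d-h, f-g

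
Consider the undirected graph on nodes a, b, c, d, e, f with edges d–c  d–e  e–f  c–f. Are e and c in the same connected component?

From e we can reach c, d, e, f, which includes c.

Yes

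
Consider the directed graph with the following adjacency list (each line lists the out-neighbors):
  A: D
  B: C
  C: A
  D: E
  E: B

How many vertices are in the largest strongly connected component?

{A, B, C, D, E} are all mutually reachable — one SCC of size 5.
The largest has 5 vertices.

5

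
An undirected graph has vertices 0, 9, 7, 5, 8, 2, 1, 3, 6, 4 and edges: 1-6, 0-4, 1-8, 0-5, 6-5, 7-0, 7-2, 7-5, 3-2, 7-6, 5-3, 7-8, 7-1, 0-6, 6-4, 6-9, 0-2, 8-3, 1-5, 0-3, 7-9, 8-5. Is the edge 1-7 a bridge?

After removing 1-7, the path 1-5-7 still connects them, so the edge is not a bridge.

No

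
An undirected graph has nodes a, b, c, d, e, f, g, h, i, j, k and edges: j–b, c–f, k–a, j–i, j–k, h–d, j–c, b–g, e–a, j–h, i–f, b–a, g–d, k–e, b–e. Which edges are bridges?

none

The edges on the cycle k-e-a-k are not bridges since each lies on that cycle.
Every edge lies on some cycle, so there are no bridges.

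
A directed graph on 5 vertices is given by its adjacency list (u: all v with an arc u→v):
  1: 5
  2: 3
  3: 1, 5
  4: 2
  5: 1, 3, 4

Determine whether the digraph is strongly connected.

From 1 we can reach every vertex (1, 2, 3, 4, 5), and every vertex can reach 1 (1, 2, 3, 4, 5). So the whole graph is one strongly connected component.

Yes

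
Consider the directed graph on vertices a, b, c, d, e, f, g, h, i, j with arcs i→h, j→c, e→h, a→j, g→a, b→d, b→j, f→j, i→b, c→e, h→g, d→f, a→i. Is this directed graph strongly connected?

Yes

From a we can reach every vertex (a, b, c, d, e, f, g, h, i, j), and every vertex can reach a (a, b, c, d, e, f, g, h, i, j). So the whole graph is one strongly connected component.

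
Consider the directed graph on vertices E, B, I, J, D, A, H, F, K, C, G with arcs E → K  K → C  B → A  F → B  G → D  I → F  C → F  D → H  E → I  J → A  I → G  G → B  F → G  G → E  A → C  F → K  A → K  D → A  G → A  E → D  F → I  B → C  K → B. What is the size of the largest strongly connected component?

9

{A, B, C, D, E, F, G, I, K} are all mutually reachable — one SCC of size 9.
{J} is an SCC by itself.
{H} is an SCC by itself.
The largest has 9 vertices.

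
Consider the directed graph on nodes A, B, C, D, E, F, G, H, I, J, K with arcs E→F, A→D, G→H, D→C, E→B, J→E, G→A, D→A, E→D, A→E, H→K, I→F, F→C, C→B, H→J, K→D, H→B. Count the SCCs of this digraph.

9

{A, D, E} are all mutually reachable — one SCC of size 3.
{B} is an SCC by itself.
{G} is an SCC by itself.
{C} is an SCC by itself.
{H} is an SCC by itself.
(and 4 more singleton SCCs)
That gives 9 strongly connected components.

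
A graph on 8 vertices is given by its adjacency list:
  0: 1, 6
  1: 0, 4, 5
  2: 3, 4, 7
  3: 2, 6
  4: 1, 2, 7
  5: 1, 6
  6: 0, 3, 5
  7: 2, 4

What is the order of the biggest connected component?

8

Starting from 0 we can reach 0, 1, 2, 3, 4, 5, 6, 7. That is one component of size 8.
The largest has 8 vertices.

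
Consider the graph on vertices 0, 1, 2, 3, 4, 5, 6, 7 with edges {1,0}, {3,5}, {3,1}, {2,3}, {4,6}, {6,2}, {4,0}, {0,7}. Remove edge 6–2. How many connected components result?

6 and 2 are still connected via 6-4-0-1-3-2, so the component count stays at 1.

1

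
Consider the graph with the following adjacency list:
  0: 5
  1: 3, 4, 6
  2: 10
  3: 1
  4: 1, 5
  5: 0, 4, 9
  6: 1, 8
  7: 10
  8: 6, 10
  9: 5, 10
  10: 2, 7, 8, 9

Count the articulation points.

3

Removing 1 increases the component count from 1 to 2, so 1 is a cut vertex.
Removing 5 increases the component count from 1 to 2, so 5 is a cut vertex.
Removing 10 increases the component count from 1 to 3, so 10 is a cut vertex.
By contrast removing 3 leaves 1 component; it is not a cut vertex. No other vertex is a cut vertex either.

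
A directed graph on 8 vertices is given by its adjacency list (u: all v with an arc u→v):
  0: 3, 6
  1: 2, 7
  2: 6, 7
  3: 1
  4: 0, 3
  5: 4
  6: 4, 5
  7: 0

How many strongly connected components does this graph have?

{0, 1, 2, 3, 4, 5, 6, 7} are all mutually reachable — one SCC of size 8.
That gives 1 strongly connected component.

1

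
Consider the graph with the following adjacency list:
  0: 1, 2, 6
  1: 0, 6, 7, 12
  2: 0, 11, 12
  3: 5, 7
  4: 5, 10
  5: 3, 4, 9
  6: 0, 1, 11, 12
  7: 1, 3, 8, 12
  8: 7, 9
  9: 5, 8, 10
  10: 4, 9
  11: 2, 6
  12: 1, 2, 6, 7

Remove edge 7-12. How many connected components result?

7 and 12 are still connected via 7-1-12, so the component count stays at 1.

1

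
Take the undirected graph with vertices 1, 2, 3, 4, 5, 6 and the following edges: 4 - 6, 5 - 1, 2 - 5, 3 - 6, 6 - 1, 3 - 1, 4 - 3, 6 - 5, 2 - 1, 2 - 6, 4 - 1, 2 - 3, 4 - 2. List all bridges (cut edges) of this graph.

The edges on the cycle 2-3-6-5-2 are not bridges since each lies on that cycle.
Every edge lies on some cycle, so there are no bridges.

none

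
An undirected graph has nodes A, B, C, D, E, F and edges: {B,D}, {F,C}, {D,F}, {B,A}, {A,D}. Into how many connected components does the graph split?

E is isolated — a component by itself.
Starting from A we can reach A, B, C, D, F. That is one component of size 5.
Total: 2 components.

2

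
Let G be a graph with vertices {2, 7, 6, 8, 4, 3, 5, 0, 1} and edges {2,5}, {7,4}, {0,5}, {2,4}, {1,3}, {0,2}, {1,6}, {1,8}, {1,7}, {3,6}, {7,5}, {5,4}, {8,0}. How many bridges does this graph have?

0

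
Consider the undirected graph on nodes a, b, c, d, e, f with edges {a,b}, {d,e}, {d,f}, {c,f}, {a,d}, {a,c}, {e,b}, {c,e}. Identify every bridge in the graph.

The edges on the cycle a-c-f-d-a are not bridges since each lies on that cycle.
Every edge lies on some cycle, so there are no bridges.

none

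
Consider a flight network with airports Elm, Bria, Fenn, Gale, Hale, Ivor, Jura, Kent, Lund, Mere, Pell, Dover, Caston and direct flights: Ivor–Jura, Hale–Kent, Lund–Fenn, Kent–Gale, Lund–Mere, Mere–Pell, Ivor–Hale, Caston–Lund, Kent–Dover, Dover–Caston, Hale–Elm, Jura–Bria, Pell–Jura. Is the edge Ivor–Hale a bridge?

No

After removing Ivor–Hale, the path Ivor-Jura-Pell-Mere-Lund-Caston-Dover-Kent-Hale still connects them, so the edge is not a bridge.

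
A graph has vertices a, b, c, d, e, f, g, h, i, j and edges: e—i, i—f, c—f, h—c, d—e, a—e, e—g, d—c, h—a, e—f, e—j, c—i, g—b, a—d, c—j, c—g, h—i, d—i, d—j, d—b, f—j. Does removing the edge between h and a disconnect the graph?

No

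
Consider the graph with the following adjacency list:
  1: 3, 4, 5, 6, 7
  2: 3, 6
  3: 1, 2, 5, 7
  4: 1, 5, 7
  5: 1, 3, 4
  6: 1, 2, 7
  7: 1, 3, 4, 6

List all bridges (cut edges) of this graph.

The edges on the cycle 3-1-4-5-3 are not bridges since each lies on that cycle.
Every edge lies on some cycle, so there are no bridges.

none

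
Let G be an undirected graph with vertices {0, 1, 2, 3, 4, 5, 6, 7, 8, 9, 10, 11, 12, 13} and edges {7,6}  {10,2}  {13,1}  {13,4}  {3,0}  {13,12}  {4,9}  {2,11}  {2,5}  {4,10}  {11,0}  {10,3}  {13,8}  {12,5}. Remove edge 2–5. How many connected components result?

2 and 5 are still connected via 2-10-4-13-12-5, so the component count stays at 2.

2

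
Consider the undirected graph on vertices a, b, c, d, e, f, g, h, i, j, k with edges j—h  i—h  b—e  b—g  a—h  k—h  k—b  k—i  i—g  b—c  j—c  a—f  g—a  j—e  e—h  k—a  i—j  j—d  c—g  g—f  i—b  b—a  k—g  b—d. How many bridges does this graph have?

0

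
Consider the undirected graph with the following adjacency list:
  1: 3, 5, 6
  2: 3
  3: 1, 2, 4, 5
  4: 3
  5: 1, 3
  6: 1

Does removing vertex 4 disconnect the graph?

No

Deleting 4 leaves 1 component (was 1), so 4 is not a cut vertex.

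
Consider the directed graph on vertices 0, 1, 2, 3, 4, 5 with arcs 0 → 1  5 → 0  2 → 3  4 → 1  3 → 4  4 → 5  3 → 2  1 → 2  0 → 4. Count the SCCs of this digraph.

{0, 1, 2, 3, 4, 5} are all mutually reachable — one SCC of size 6.
That gives 1 strongly connected component.

1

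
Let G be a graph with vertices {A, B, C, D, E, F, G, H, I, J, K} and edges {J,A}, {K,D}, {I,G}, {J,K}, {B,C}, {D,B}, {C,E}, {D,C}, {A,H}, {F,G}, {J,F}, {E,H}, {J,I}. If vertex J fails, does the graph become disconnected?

Yes

Deleting J raises the number of components from 1 to 2, so J is a cut vertex.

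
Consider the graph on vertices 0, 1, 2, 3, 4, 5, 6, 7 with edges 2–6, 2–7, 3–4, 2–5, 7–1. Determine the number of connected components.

3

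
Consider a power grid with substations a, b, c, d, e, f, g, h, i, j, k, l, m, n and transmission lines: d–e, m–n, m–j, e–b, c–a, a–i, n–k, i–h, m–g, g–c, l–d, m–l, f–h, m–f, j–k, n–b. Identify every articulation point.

m

Removing m increases the component count from 1 to 2, so m is a cut vertex.
By contrast removing f leaves 1 component; it is not a cut vertex. No other vertex is a cut vertex either.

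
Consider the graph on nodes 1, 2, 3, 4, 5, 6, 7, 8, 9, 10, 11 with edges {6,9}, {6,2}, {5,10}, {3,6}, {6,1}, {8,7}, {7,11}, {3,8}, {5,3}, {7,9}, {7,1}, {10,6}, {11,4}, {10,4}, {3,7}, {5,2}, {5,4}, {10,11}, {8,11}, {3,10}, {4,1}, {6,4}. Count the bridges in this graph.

0

The edges on the cycle 5-3-8-7-1-6-10-5 are not bridges since each lies on that cycle.
Every edge lies on some cycle, so there are no bridges.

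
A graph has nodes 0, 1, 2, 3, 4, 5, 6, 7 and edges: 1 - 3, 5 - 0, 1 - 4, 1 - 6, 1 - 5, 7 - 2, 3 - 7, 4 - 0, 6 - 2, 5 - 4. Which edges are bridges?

The edges on the cycle 1-3-7-2-6-1 are not bridges since each lies on that cycle.
Every edge lies on some cycle, so there are no bridges.

none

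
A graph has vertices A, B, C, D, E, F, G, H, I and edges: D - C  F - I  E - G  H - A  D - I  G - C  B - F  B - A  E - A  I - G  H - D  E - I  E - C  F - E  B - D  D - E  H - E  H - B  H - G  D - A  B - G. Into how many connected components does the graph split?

Starting from A we can reach A, B, C, D, E, F, G, H, I. That is one component of size 9.
Total: 1 component.

1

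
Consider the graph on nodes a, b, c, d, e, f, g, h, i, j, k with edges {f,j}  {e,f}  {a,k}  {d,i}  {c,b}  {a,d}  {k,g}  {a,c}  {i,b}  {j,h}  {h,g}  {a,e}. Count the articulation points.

Removing a increases the component count from 1 to 2, so a is a cut vertex.
By contrast removing i leaves 1 component; it is not a cut vertex. No other vertex is a cut vertex either.

1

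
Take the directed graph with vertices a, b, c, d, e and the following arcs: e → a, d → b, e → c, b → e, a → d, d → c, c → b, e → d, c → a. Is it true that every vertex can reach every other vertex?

From e we can reach every vertex (a, b, c, d, e), and every vertex can reach e (a, b, c, d, e). So the whole graph is one strongly connected component.

Yes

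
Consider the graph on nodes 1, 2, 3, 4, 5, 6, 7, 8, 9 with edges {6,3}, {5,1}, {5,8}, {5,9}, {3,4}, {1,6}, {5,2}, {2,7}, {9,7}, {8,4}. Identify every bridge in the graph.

none

The edges on the cycle 5-9-7-2-5 are not bridges since each lies on that cycle.
Every edge lies on some cycle, so there are no bridges.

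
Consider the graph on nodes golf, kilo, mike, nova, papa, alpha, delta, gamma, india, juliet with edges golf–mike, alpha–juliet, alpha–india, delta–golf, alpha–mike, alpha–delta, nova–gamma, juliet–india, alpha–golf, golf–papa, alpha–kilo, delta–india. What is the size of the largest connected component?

8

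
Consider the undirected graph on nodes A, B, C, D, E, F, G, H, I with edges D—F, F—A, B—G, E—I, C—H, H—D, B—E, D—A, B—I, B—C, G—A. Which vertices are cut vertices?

B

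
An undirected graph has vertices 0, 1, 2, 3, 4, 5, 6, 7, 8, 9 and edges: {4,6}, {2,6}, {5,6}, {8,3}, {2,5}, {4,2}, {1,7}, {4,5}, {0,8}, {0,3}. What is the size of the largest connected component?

9 is isolated — a component by itself.
Starting from 1 we can reach 1, 7. That is one component of size 2.
Starting from 0 we can reach 0, 3, 8. That is one component of size 3.
Starting from 2 we can reach 2, 4, 5, 6. That is one component of size 4.
The largest has 4 vertices.

4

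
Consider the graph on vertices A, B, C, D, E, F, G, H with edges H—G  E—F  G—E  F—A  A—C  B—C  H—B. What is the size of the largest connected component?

D is isolated — a component by itself.
Starting from A we can reach A, B, C, E, F, G, H. That is one component of size 7.
The largest has 7 vertices.

7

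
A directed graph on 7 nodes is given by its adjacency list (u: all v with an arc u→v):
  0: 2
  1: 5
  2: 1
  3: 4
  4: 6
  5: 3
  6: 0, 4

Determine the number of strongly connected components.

1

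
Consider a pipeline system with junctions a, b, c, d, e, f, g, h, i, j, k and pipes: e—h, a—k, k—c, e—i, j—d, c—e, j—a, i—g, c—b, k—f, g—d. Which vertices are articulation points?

c, e, k

Removing c increases the component count from 1 to 2, so c is a cut vertex.
Removing e increases the component count from 1 to 2, so e is a cut vertex.
Removing k increases the component count from 1 to 2, so k is a cut vertex.
By contrast removing g leaves 1 component; it is not a cut vertex. No other vertex is a cut vertex either.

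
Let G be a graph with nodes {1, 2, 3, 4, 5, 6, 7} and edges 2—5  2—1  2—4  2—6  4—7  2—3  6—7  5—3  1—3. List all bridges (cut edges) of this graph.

none

The edges on the cycle 2-4-7-6-2 are not bridges since each lies on that cycle.
Every edge lies on some cycle, so there are no bridges.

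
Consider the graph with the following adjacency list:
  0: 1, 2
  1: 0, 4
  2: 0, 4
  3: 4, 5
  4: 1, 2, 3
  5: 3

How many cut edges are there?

2

The edges on the cycle 4-1-0-2-4 are not bridges since each lies on that cycle.
But removing 3-5 disconnects 3 from 5; removing 4-3 disconnects 4 from 3 — these are bridges.
That makes 2 bridges.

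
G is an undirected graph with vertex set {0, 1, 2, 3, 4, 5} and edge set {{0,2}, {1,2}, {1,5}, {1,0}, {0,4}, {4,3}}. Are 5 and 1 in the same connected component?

Yes

From 5 we can reach 0, 1, 2, 3, 4, 5, which includes 1.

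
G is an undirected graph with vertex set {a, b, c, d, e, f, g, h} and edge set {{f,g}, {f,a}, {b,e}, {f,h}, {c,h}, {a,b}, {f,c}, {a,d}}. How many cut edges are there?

5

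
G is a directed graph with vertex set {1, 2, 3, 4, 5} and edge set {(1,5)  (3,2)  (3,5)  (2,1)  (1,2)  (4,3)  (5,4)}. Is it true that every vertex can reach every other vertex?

Yes

From 4 we can reach every vertex (1, 2, 3, 4, 5), and every vertex can reach 4 (1, 2, 3, 4, 5). So the whole graph is one strongly connected component.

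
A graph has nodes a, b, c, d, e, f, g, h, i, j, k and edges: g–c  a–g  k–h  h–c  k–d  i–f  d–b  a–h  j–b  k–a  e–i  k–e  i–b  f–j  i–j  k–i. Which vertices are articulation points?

k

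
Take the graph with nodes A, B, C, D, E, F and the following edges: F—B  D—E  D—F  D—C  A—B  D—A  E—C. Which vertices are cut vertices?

D

Removing D increases the component count from 1 to 2, so D is a cut vertex.
By contrast removing B leaves 1 component; it is not a cut vertex. No other vertex is a cut vertex either.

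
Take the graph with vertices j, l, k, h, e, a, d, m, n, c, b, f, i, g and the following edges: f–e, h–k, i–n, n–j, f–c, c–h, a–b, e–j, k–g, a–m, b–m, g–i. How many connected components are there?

4

d is isolated — a component by itself.
l is isolated — a component by itself.
Starting from a we can reach a, b, m. That is one component of size 3.
Starting from c we can reach c, e, f, g, h, i, j, k, n. That is one component of size 9.
Total: 4 components.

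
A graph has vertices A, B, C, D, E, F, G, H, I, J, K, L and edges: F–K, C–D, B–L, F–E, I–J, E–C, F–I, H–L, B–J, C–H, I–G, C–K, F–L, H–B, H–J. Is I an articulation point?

Yes

Deleting I raises the number of components from 2 to 3, so I is a cut vertex.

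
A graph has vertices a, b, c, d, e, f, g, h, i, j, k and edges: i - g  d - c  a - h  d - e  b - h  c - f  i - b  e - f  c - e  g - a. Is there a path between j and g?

The component containing j is {j}, and g is not in it.

No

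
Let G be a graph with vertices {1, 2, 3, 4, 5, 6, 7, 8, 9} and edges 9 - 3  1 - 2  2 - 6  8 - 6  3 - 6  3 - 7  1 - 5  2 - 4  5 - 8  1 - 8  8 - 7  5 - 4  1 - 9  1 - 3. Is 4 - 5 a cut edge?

No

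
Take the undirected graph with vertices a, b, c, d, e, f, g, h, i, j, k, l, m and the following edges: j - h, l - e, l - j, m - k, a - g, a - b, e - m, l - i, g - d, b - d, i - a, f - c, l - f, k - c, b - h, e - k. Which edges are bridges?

none

The edges on the cycle a-g-d-b-a are not bridges since each lies on that cycle.
Every edge lies on some cycle, so there are no bridges.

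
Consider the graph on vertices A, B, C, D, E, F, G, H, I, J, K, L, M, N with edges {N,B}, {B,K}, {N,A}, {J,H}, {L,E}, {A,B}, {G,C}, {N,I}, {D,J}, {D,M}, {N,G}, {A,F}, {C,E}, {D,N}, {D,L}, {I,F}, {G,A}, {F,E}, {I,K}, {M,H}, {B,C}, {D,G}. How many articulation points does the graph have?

1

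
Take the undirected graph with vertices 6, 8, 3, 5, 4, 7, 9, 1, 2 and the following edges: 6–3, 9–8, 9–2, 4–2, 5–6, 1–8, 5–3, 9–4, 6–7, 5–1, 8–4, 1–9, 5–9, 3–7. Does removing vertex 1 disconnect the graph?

No

Deleting 1 leaves 1 component (was 1) (its neighbors 5, 8, 9 remain connected to each other), so 1 is not a cut vertex.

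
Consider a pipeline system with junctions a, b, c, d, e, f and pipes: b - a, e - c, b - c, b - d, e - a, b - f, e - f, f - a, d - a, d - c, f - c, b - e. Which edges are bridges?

none

The edges on the cycle b-d-a-b are not bridges since each lies on that cycle.
Every edge lies on some cycle, so there are no bridges.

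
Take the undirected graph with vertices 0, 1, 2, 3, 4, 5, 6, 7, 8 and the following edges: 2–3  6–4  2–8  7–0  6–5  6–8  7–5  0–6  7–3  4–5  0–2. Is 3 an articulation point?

Deleting 3 leaves 2 components (was 2), so 3 is not a cut vertex.

No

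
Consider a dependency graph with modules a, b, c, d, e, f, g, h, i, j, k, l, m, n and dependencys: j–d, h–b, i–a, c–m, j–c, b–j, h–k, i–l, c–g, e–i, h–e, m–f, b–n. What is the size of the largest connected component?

14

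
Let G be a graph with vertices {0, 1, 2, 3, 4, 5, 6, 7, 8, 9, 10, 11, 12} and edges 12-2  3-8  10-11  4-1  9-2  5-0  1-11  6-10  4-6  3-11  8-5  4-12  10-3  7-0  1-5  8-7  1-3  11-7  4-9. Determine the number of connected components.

1

Starting from 0 we can reach 0, 1, 2, 3, 4, 5, 6, 7, 8, 9, 10, 11, 12. That is one component of size 13.
Total: 1 component.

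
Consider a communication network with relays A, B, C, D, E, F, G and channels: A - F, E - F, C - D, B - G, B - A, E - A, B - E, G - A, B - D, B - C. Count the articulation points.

1

Removing B increases the component count from 1 to 2, so B is a cut vertex.
By contrast removing E leaves 1 component; it is not a cut vertex. No other vertex is a cut vertex either.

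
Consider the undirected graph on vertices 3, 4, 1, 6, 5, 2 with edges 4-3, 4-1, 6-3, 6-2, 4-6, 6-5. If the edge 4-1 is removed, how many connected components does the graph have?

2

Before removal there is 1 component.
4-1 is a bridge — removing it separates 4's side from 1's side.
After removal: 2 components.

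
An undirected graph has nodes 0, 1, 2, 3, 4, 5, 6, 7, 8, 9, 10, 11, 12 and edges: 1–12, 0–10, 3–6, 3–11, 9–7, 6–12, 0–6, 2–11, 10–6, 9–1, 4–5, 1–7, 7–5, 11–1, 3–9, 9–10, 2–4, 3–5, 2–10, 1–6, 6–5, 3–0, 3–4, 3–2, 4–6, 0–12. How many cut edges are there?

0

The edges on the cycle 3-0-10-2-3 are not bridges since each lies on that cycle.
Every edge lies on some cycle, so there are no bridges.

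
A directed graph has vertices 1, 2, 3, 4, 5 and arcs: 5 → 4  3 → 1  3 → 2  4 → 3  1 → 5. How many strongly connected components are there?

2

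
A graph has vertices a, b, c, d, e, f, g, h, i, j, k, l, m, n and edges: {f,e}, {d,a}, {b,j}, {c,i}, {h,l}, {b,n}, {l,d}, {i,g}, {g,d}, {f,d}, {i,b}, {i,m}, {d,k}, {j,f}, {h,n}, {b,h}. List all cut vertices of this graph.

d, f, i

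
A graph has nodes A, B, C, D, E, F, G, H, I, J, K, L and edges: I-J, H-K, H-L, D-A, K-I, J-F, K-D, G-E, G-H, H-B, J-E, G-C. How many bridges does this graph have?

The edges on the cycle G-H-K-I-J-E-G are not bridges since each lies on that cycle.
But removing D-K disconnects D from K; removing H-B disconnects H from B; removing G-C disconnects G from C; removing D-A disconnects D from A — these are bridges.
In total 6 edges are bridges.

6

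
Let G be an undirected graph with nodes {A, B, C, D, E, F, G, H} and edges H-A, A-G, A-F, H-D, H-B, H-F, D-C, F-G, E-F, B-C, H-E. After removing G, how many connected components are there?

1

With G gone, the remaining components are: {A, B, C, D, E, F, H}.
That is 1 component.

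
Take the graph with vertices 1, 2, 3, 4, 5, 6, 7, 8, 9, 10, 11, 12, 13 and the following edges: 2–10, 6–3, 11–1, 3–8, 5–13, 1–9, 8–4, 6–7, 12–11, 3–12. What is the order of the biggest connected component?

9

Starting from 2 we can reach 2, 10. That is one component of size 2.
Starting from 5 we can reach 5, 13. That is one component of size 2.
Starting from 1 we can reach 1, 3, 4, 6, 7, 8, 9, 11, 12. That is one component of size 9.
The largest has 9 vertices.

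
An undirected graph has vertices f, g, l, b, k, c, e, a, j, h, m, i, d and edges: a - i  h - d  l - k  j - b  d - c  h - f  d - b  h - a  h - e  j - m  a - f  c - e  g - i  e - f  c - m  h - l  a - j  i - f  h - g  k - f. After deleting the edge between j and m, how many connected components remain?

1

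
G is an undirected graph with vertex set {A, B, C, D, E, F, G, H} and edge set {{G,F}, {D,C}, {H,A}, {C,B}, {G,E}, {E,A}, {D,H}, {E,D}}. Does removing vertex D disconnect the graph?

Yes

Deleting D raises the number of components from 1 to 2, so D is a cut vertex.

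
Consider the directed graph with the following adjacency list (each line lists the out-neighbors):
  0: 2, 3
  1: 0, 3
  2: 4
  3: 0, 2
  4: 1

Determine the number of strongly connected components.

1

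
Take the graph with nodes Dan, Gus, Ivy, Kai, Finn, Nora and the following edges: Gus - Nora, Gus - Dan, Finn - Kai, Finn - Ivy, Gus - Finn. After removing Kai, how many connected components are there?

1

With Kai gone, the remaining components are: {Dan, Gus, Ivy, Finn, Nora}.
That is 1 component.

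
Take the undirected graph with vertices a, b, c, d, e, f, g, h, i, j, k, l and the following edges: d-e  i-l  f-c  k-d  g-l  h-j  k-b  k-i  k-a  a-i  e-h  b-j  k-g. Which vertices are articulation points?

k

Removing k increases the component count from 2 to 3, so k is a cut vertex.
By contrast removing j leaves 2 components; it is not a cut vertex. No other vertex is a cut vertex either.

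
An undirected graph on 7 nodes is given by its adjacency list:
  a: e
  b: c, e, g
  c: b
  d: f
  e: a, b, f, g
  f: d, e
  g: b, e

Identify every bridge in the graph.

a-e, b-c, d-f, e-f

The edges on the cycle b-g-e-b are not bridges since each lies on that cycle.
But removing f-d disconnects f from d; removing e-f disconnects e from f; removing e-a disconnects e from a; removing b-c disconnects b from c — these are bridges.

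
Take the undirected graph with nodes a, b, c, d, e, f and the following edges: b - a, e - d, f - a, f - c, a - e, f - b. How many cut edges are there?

The edges on the cycle f-b-a-f are not bridges since each lies on that cycle.
But removing a - e disconnects a from e; removing e - d disconnects e from d; removing f - c disconnects f from c — these are bridges.
That makes 3 bridges.

3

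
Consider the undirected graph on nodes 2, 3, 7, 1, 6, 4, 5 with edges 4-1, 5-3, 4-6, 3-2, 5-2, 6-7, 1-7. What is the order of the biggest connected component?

4

Starting from 2 we can reach 2, 3, 5. That is one component of size 3.
Starting from 1 we can reach 1, 4, 6, 7. That is one component of size 4.
The largest has 4 vertices.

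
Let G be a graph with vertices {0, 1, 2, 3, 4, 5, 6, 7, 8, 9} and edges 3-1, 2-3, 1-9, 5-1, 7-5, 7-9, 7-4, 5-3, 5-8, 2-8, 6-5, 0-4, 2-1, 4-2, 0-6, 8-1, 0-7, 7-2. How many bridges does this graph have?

0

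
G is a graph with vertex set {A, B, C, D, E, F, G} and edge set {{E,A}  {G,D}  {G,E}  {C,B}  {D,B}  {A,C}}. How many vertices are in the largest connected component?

F is isolated — a component by itself.
Starting from A we can reach A, B, C, D, E, G. That is one component of size 6.
The largest has 6 vertices.

6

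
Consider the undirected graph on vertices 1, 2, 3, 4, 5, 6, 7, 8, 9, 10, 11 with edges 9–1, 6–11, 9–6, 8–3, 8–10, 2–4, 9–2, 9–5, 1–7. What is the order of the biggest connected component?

8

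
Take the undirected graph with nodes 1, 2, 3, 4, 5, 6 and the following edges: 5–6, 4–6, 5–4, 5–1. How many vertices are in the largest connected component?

2 is isolated — a component by itself.
3 is isolated — a component by itself.
Starting from 1 we can reach 1, 4, 5, 6. That is one component of size 4.
The largest has 4 vertices.

4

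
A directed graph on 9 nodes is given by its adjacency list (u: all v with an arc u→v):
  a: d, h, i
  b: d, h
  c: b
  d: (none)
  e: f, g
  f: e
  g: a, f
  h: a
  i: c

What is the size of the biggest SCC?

5

{a, b, c, h, i} are all mutually reachable — one SCC of size 5.
{e, f, g} are all mutually reachable — one SCC of size 3.
{d} is an SCC by itself.
The largest has 5 vertices.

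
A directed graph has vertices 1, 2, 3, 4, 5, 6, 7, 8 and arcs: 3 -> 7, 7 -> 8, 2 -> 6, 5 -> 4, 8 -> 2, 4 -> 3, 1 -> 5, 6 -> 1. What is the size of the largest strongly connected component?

{1, 2, 3, 4, 5, 6, 7, 8} are all mutually reachable — one SCC of size 8.
The largest has 8 vertices.

8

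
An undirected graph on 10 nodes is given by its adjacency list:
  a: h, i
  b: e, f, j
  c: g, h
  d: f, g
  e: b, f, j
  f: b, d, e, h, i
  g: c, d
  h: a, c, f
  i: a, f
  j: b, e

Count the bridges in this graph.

The edges on the cycle f-e-j-b-f are not bridges since each lies on that cycle.
Every edge lies on some cycle, so there are no bridges.

0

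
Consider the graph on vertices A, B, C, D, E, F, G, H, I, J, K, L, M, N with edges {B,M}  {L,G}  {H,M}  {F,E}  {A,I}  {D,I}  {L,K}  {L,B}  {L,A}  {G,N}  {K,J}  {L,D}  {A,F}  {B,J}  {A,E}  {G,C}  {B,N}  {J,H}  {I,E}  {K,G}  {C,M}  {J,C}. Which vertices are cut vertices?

L

Removing L increases the component count from 1 to 2, so L is a cut vertex.
By contrast removing K leaves 1 component; it is not a cut vertex. No other vertex is a cut vertex either.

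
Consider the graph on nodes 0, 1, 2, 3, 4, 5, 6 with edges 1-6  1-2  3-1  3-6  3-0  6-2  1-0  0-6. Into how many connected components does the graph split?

5 is isolated — a component by itself.
4 is isolated — a component by itself.
Starting from 0 we can reach 0, 1, 2, 3, 6. That is one component of size 5.
Total: 3 components.

3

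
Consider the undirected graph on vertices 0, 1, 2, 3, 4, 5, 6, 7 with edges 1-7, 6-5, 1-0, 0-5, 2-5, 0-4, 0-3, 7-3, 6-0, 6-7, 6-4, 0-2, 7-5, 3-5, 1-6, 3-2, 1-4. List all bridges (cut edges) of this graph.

none

The edges on the cycle 1-6-7-3-2-0-1 are not bridges since each lies on that cycle.
Every edge lies on some cycle, so there are no bridges.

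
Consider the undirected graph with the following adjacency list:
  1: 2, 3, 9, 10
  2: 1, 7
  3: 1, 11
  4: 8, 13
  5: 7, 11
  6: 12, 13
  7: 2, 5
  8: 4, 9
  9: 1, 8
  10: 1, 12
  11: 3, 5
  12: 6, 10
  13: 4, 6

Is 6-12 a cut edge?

No

After removing 6-12, the path 6-13-4-8-9-1-10-12 still connects them, so the edge is not a bridge.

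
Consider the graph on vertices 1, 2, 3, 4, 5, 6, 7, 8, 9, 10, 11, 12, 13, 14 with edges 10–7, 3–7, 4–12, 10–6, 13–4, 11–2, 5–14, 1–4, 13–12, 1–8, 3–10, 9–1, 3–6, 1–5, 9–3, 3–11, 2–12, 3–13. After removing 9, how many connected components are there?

1

With 9 gone, the remaining components are: {1, 2, 3, 4, 5, 6, 7, 8, 10, 11, 12, 13, 14}.
That is 1 component.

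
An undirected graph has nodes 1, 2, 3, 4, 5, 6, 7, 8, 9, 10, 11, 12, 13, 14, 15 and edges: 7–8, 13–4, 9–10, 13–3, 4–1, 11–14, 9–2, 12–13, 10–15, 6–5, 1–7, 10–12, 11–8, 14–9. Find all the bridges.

10-15, 13-3, 2-9, 5-6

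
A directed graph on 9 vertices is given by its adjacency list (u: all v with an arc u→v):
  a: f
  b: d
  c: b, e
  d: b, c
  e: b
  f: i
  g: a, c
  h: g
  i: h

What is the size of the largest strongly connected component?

5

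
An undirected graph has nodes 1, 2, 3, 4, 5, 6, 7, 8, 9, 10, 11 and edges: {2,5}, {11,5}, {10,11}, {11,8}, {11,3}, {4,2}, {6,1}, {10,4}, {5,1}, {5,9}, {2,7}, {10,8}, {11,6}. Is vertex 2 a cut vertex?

Yes

Deleting 2 raises the number of components from 1 to 2, so 2 is a cut vertex.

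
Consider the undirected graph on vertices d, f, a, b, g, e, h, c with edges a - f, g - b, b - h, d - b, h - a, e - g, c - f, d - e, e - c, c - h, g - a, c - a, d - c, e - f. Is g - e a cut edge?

After removing g - e, the path g-b-d-e still connects them, so the edge is not a bridge.

No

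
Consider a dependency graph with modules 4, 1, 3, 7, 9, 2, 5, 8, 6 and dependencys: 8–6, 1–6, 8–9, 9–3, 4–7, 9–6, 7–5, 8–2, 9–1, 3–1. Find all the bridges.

The edges on the cycle 9-3-1-9 are not bridges since each lies on that cycle.
But removing 4–7 disconnects 4 from 7; removing 8–2 disconnects 8 from 2; removing 5–7 disconnects 5 from 7 — these are bridges.

2-8, 4-7, 5-7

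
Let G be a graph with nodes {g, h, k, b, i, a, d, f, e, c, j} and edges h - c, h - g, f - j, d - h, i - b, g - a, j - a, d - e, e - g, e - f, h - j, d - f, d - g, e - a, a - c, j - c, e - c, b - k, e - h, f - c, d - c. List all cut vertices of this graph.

b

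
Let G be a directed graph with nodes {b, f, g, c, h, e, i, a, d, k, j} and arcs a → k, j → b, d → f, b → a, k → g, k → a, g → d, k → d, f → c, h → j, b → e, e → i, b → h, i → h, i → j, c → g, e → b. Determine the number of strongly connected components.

3

{b, e, h, i, j} are all mutually reachable — one SCC of size 5.
{c, d, f, g} are all mutually reachable — one SCC of size 4.
{a, k} are all mutually reachable — one SCC of size 2.
That gives 3 strongly connected components.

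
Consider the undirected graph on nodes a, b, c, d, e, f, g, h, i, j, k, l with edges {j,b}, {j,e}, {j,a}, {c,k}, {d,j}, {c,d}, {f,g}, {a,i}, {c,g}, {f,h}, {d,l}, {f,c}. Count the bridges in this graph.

The edges on the cycle f-c-g-f are not bridges since each lies on that cycle.
But removing d—j disconnects d from j; removing c—k disconnects c from k; removing a—i disconnects a from i; removing d—l disconnects d from l — these are bridges.
In total 9 edges are bridges.

9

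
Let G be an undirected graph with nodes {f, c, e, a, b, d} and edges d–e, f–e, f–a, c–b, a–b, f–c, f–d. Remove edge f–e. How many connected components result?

1

f and e are still connected via f-d-e, so the component count stays at 1.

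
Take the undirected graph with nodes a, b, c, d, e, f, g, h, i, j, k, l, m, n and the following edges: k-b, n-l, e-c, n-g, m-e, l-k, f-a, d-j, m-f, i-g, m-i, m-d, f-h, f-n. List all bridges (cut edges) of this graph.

The edges on the cycle m-i-g-n-f-m are not bridges since each lies on that cycle.
But removing e-m disconnects e from m; removing d-j disconnects d from j; removing a-f disconnects a from f; removing f-h disconnects f from h — these are bridges.
In total 9 edges are bridges.

a-f, b-k, c-e, d-j, d-m, e-m, f-h, k-l, l-n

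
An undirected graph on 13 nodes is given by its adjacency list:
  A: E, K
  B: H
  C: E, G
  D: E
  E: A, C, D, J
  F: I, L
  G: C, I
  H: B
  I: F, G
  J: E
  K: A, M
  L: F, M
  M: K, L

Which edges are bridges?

B-H, D-E, E-J

The edges on the cycle E-C-G-I-F-L-M-K-A-E are not bridges since each lies on that cycle.
But removing H-B disconnects H from B; removing E-J disconnects E from J; removing E-D disconnects E from D — these are bridges.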